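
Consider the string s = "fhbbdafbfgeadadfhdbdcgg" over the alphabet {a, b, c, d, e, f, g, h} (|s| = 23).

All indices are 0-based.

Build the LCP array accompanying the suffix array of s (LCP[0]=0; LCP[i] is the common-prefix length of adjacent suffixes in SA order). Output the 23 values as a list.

rank→(start, suffix):
  0 → (11, 'adadfhdbdcgg')
  1 → (13, 'adfhdbdcgg')
  2 → (5, 'afbfgeadadfhdbdcgg')
  3 → (2, 'bbdafbfgeadadfhdbdcgg')
  4 → (3, 'bdafbfgeadadfhdbdcgg')
  5 → (18, 'bdcgg')
  6 → (7, 'bfgeadadfhdbdcgg')
  7 → (20, 'cgg')
  8 → (12, 'dadfhdbdcgg')
  9 → (4, 'dafbfgeadadfhdbdcgg')
  10 → (17, 'dbdcgg')
  11 → (19, 'dcgg')
  12 → (14, 'dfhdbdcgg')
  13 → (10, 'eadadfhdbdcgg')
  14 → (6, 'fbfgeadadfhdbdcgg')
  15 → (8, 'fgeadadfhdbdcgg')
  16 → (0, 'fhbbdafbfgeadadfhdbdcgg')
  17 → (15, 'fhdbdcgg')
  18 → (22, 'g')
  19 → (9, 'geadadfhdbdcgg')
  20 → (21, 'gg')
  21 → (1, 'hbbdafbfgeadadfhdbdcgg')
  22 → (16, 'hdbdcgg')

SA = [11, 13, 5, 2, 3, 18, 7, 20, 12, 4, 17, 19, 14, 10, 6, 8, 0, 15, 22, 9, 21, 1, 16]
[i] adj suffixes → lcp
  [1] 11/13 → 2 ('ad')
  [2] 13/5 → 1 ('a')
  [3] 5/2 → 0 ('')
  [4] 2/3 → 1 ('b')
  [5] 3/18 → 2 ('bd')
  [6] 18/7 → 1 ('b')
  [7] 7/20 → 0 ('')
  [8] 20/12 → 0 ('')
  [9] 12/4 → 2 ('da')
  [10] 4/17 → 1 ('d')
  [11] 17/19 → 1 ('d')
  [12] 19/14 → 1 ('d')
  [13] 14/10 → 0 ('')
  [14] 10/6 → 0 ('')
  [15] 6/8 → 1 ('f')
  [16] 8/0 → 1 ('f')
  [17] 0/15 → 2 ('fh')
  [18] 15/22 → 0 ('')
  [19] 22/9 → 1 ('g')
  [20] 9/21 → 1 ('g')
  [21] 21/1 → 0 ('')
  [22] 1/16 → 1 ('h')

[0, 2, 1, 0, 1, 2, 1, 0, 0, 2, 1, 1, 1, 0, 0, 1, 1, 2, 0, 1, 1, 0, 1]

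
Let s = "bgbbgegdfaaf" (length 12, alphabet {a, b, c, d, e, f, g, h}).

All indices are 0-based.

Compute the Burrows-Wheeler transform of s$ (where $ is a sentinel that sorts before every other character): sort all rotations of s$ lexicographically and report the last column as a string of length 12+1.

rank  rotation       last
    0  $bgbbgegdfaaf  f
    1  aaf$bgbbgegdf  f
    2  af$bgbbgegdfa  a
    3  bbgegdfaaf$bg  g
    4  bgbbgegdfaaf$  $
    5  bgegdfaaf$bgb  b
    6  dfaaf$bgbbgeg  g
    7  egdfaaf$bgbbg  g
    8  f$bgbbgegdfaa  a
    9  faaf$bgbbgegd  d
   10  gbbgegdfaaf$b  b
   11  gdfaaf$bgbbge  e
   12  gegdfaaf$bgbb  b

ffag$bggadbeb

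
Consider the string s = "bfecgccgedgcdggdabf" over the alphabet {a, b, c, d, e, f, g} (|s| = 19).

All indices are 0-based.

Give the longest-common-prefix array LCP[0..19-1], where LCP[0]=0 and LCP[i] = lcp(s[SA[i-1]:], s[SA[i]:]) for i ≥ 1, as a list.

rank→(start, suffix):
  0 → (16, 'abf')
  1 → (17, 'bf')
  2 → (0, 'bfecgccgedgcdggdabf')
  3 → (5, 'ccgedgcdggdabf')
  4 → (11, 'cdggdabf')
  5 → (3, 'cgccgedgcdggdabf')
  6 → (6, 'cgedgcdggdabf')
  7 → (15, 'dabf')
  8 → (9, 'dgcdggdabf')
  9 → (12, 'dggdabf')
  10 → (2, 'ecgccgedgcdggdabf')
  11 → (8, 'edgcdggdabf')
  12 → (18, 'f')
  13 → (1, 'fecgccgedgcdggdabf')
  14 → (4, 'gccgedgcdggdabf')
  15 → (10, 'gcdggdabf')
  16 → (14, 'gdabf')
  17 → (7, 'gedgcdggdabf')
  18 → (13, 'ggdabf')

SA = [16, 17, 0, 5, 11, 3, 6, 15, 9, 12, 2, 8, 18, 1, 4, 10, 14, 7, 13]
[i] adj suffixes → lcp
  [1] 16/17 → 0 ('')
  [2] 17/0 → 2 ('bf')
  [3] 0/5 → 0 ('')
  [4] 5/11 → 1 ('c')
  [5] 11/3 → 1 ('c')
  [6] 3/6 → 2 ('cg')
  [7] 6/15 → 0 ('')
  [8] 15/9 → 1 ('d')
  [9] 9/12 → 2 ('dg')
  [10] 12/2 → 0 ('')
  [11] 2/8 → 1 ('e')
  [12] 8/18 → 0 ('')
  [13] 18/1 → 1 ('f')
  [14] 1/4 → 0 ('')
  [15] 4/10 → 2 ('gc')
  [16] 10/14 → 1 ('g')
  [17] 14/7 → 1 ('g')
  [18] 7/13 → 1 ('g')

[0, 0, 2, 0, 1, 1, 2, 0, 1, 2, 0, 1, 0, 1, 0, 2, 1, 1, 1]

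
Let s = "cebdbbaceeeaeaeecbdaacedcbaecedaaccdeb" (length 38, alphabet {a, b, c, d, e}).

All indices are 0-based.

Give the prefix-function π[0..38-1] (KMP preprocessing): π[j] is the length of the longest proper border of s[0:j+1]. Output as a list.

[0, 0, 0, 0, 0, 0, 0, 1, 2, 0, 0, 0, 0, 0, 0, 0, 1, 0, 0, 0, 0, 1, 2, 0, 1, 0, 0, 0, 1, 2, 0, 0, 0, 1, 1, 0, 0, 0]

π[0] = 0
j=1 s[j]='e': π[1]=0 (border '')
j=2 s[j]='b': π[2]=0 (border '')
j=3 s[j]='d': π[3]=0 (border '')
j=4 s[j]='b': π[4]=0 (border '')
j=5 s[j]='b': π[5]=0 (border '')
j=6 s[j]='a': π[6]=0 (border '')
j=7 s[j]='c': π[7]=1 (border 'c')
j=8 s[j]='e': π[8]=2 (border 'ce')
j=9 s[j]='e': k: 2→0; π[9]=0 (border '')
j=10 s[j]='e': π[10]=0 (border '')
j=11 s[j]='a': π[11]=0 (border '')
j=12 s[j]='e': π[12]=0 (border '')
j=13 s[j]='a': π[13]=0 (border '')
j=14 s[j]='e': π[14]=0 (border '')
j=15 s[j]='e': π[15]=0 (border '')
j=16 s[j]='c': π[16]=1 (border 'c')
j=17 s[j]='b': k: 1→0; π[17]=0 (border '')
j=18 s[j]='d': π[18]=0 (border '')
j=19 s[j]='a': π[19]=0 (border '')
j=20 s[j]='a': π[20]=0 (border '')
j=21 s[j]='c': π[21]=1 (border 'c')
j=22 s[j]='e': π[22]=2 (border 'ce')
j=23 s[j]='d': k: 2→0; π[23]=0 (border '')
j=24 s[j]='c': π[24]=1 (border 'c')
j=25 s[j]='b': k: 1→0; π[25]=0 (border '')
j=26 s[j]='a': π[26]=0 (border '')
j=27 s[j]='e': π[27]=0 (border '')
j=28 s[j]='c': π[28]=1 (border 'c')
j=29 s[j]='e': π[29]=2 (border 'ce')
j=30 s[j]='d': k: 2→0; π[30]=0 (border '')
j=31 s[j]='a': π[31]=0 (border '')
j=32 s[j]='a': π[32]=0 (border '')
j=33 s[j]='c': π[33]=1 (border 'c')
j=34 s[j]='c': k: 1→0; π[34]=1 (border 'c')
j=35 s[j]='d': k: 1→0; π[35]=0 (border '')
j=36 s[j]='e': π[36]=0 (border '')
j=37 s[j]='b': π[37]=0 (border '')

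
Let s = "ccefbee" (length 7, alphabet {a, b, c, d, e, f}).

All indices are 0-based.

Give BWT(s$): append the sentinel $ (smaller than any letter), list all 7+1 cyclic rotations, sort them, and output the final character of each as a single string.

rank  rotation  last
    0  $ccefbee  e
    1  bee$ccef  f
    2  ccefbee$  $
    3  cefbee$c  c
    4  e$ccefbe  e
    5  ee$ccefb  b
    6  efbee$cc  c
    7  fbee$cce  e

ef$cebce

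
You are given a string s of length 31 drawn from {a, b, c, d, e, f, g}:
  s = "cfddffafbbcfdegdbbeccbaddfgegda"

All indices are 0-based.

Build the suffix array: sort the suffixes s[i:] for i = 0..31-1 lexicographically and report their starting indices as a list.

[30, 22, 6, 21, 8, 16, 9, 17, 20, 19, 0, 10, 29, 15, 2, 23, 12, 3, 24, 18, 27, 13, 5, 7, 1, 11, 4, 25, 28, 14, 26]

rank | idx | suffix
   0 |  30 | a
   1 |  22 | addfgegda
   2 |   6 | afbbcfdegdbbeccbaddfgegda
   3 |  21 | baddfgegda
   4 |   8 | bbcfdegdbbeccbaddfgegda
   5 |  16 | bbeccbaddfgegda
   6 |   9 | bcfdegdbbeccbaddfgegda
   7 |  17 | beccbaddfgegda
   8 |  20 | cbaddfgegda
   9 |  19 | ccbaddfgegda
  10 |   0 | cfddffafbbcfdegdbbeccbaddfgegda
  11 |  10 | cfdegdbbeccbaddfgegda
  12 |  29 | da
  13 |  15 | dbbeccbaddfgegda
  14 |   2 | ddffafbbcfdegdbbeccbaddfgegda
  15 |  23 | ddfgegda
  16 |  12 | degdbbeccbaddfgegda
  17 |   3 | dffafbbcfdegdbbeccbaddfgegda
  18 |  24 | dfgegda
  19 |  18 | eccbaddfgegda
  20 |  27 | egda
  21 |  13 | egdbbeccbaddfgegda
  22 |   5 | fafbbcfdegdbbeccbaddfgegda
  23 |   7 | fbbcfdegdbbeccbaddfgegda
  24 |   1 | fddffafbbcfdegdbbeccbaddfgegda
  25 |  11 | fdegdbbeccbaddfgegda
  26 |   4 | ffafbbcfdegdbbeccbaddfgegda
  27 |  25 | fgegda
  28 |  28 | gda
  29 |  14 | gdbbeccbaddfgegda
  30 |  26 | gegda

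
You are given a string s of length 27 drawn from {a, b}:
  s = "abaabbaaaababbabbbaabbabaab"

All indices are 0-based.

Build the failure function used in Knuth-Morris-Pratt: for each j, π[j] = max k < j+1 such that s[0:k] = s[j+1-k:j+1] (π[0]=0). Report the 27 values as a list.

[0, 0, 1, 1, 2, 0, 1, 1, 1, 1, 2, 3, 2, 0, 1, 2, 0, 0, 1, 1, 2, 0, 1, 2, 3, 4, 5]

π[0] = 0
j=1 s[j]='b': π[1]=0 (border '')
j=2 s[j]='a': π[2]=1 (border 'a')
j=3 s[j]='a': k: 1→0; π[3]=1 (border 'a')
j=4 s[j]='b': π[4]=2 (border 'ab')
j=5 s[j]='b': k: 2→0; π[5]=0 (border '')
j=6 s[j]='a': π[6]=1 (border 'a')
j=7 s[j]='a': k: 1→0; π[7]=1 (border 'a')
j=8 s[j]='a': k: 1→0; π[8]=1 (border 'a')
j=9 s[j]='a': k: 1→0; π[9]=1 (border 'a')
j=10 s[j]='b': π[10]=2 (border 'ab')
j=11 s[j]='a': π[11]=3 (border 'aba')
j=12 s[j]='b': k: 3→1; π[12]=2 (border 'ab')
j=13 s[j]='b': k: 2→0; π[13]=0 (border '')
j=14 s[j]='a': π[14]=1 (border 'a')
j=15 s[j]='b': π[15]=2 (border 'ab')
j=16 s[j]='b': k: 2→0; π[16]=0 (border '')
j=17 s[j]='b': π[17]=0 (border '')
j=18 s[j]='a': π[18]=1 (border 'a')
j=19 s[j]='a': k: 1→0; π[19]=1 (border 'a')
j=20 s[j]='b': π[20]=2 (border 'ab')
j=21 s[j]='b': k: 2→0; π[21]=0 (border '')
j=22 s[j]='a': π[22]=1 (border 'a')
j=23 s[j]='b': π[23]=2 (border 'ab')
j=24 s[j]='a': π[24]=3 (border 'aba')
j=25 s[j]='a': π[25]=4 (border 'abaa')
j=26 s[j]='b': π[26]=5 (border 'abaab')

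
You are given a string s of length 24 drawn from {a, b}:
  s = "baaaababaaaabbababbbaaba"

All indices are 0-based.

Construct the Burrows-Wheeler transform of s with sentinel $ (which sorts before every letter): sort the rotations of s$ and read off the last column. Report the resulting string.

abbbaabaaabababa$abababaa

rank  rotation                   last
    0  $baaaababaaaabbababbbaaba  a
    1  a$baaaababaaaabbababbbaab  b
    2  aaaababaaaabbababbbaaba$b  b
    3  aaaabbababbbaaba$baaaabab  b
    4  aaababaaaabbababbbaaba$ba  a
    5  aaabbababbbaaba$baaaababa  a
    6  aaba$baaaababaaaabbababbb  b
    7  aababaaaabbababbbaaba$baa  a
    8  aabbababbbaaba$baaaababaa  a
    9  aba$baaaababaaaabbababbba  a
   10  abaaaabbababbbaaba$baaaab  b
   11  ababaaaabbababbbaaba$baaa  a
   12  ababbbaaba$baaaababaaaabb  b
   13  abbababbbaaba$baaaababaaa  a
   14  abbbaaba$baaaababaaaabbab  b
   15  ba$baaaababaaaabbababbbaa  a
   16  baaaababaaaabbababbbaaba$  $
   17  baaaabbababbbaaba$baaaaba  a
   18  baaba$baaaababaaaabbababb  b
   19  babaaaabbababbbaaba$baaaa  a
   20  bababbbaaba$baaaababaaaab  b
   21  babbbaaba$baaaababaaaabba  a
   22  bbaaba$baaaababaaaabbabab  b
   23  bbababbbaaba$baaaababaaaa  a
   24  bbbaaba$baaaababaaaabbaba  a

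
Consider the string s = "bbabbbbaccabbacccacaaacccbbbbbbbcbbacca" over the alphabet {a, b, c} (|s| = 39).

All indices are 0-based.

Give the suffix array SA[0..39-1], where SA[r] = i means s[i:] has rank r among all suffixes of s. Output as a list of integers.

[38, 19, 20, 10, 2, 17, 35, 7, 13, 21, 1, 34, 6, 12, 0, 33, 5, 11, 4, 3, 25, 26, 27, 28, 29, 30, 31, 37, 18, 9, 16, 32, 24, 36, 8, 15, 23, 14, 22]

sorted suffixes:
  #0 SA[0]=38  'a'
  #1 SA[1]=19  'aaacccbbbbbbbcbbacca'
  #2 SA[2]=20  'aacccbbbbbbbcbbacca'
  #3 SA[3]=10  'abbacccacaaacccbbbbbbbcbbacca'
  #4 SA[4]=2  'abbbbaccabbacccacaaacccbbbbbbbcbbacca'
  #5 SA[5]=17  'acaaacccbbbbbbbcbbacca'
  #6 SA[6]=35  'acca'
  #7 SA[7]=7  'accabbacccacaaacccbbbbbbbcbbacca'
  #8 SA[8]=13  'acccacaaacccbbbbbbbcbbacca'
  #9 SA[9]=21  'acccbbbbbbbcbbacca'
  #10 SA[10]=1  'babbbbaccabbacccacaaacccbbbbbbbcbbacca'
  #11 SA[11]=34  'bacca'
  #12 SA[12]=6  'baccabbacccacaaacccbbbbbbbcbbacca'
  #13 SA[13]=12  'bacccacaaacccbbbbbbbcbbacca'
  #14 SA[14]=0  'bbabbbbaccabbacccacaaacccbbbbbbbcbbacca'
  #15 SA[15]=33  'bbacca'
  #16 SA[16]=5  'bbaccabbacccacaaacccbbbbbbbcbbacca'
  #17 SA[17]=11  'bbacccacaaacccbbbbbbbcbbacca'
  #18 SA[18]=4  'bbbaccabbacccacaaacccbbbbbbbcbbacca'
  #19 SA[19]=3  'bbbbaccabbacccacaaacccbbbbbbbcbbacca'
  #20 SA[20]=25  'bbbbbbbcbbacca'
  #21 SA[21]=26  'bbbbbbcbbacca'
  #22 SA[22]=27  'bbbbbcbbacca'
  #23 SA[23]=28  'bbbbcbbacca'
  #24 SA[24]=29  'bbbcbbacca'
  #25 SA[25]=30  'bbcbbacca'
  #26 SA[26]=31  'bcbbacca'
  #27 SA[27]=37  'ca'
  #28 SA[28]=18  'caaacccbbbbbbbcbbacca'
  #29 SA[29]=9  'cabbacccacaaacccbbbbbbbcbbacca'
  #30 SA[30]=16  'cacaaacccbbbbbbbcbbacca'
  #31 SA[31]=32  'cbbacca'
  #32 SA[32]=24  'cbbbbbbbcbbacca'
  #33 SA[33]=36  'cca'
  #34 SA[34]=8  'ccabbacccacaaacccbbbbbbbcbbacca'
  #35 SA[35]=15  'ccacaaacccbbbbbbbcbbacca'
  #36 SA[36]=23  'ccbbbbbbbcbbacca'
  #37 SA[37]=14  'cccacaaacccbbbbbbbcbbacca'
  #38 SA[38]=22  'cccbbbbbbbcbbacca'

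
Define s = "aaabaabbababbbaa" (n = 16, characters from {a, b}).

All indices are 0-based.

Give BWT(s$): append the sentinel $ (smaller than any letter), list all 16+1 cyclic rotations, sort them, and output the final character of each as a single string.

rank  rotation           last
    0  $aaabaabbababbbaa  a
    1  a$aaabaabbababbba  a
    2  aa$aaabaabbababbb  b
    3  aaabaabbababbbaa$  $
    4  aabaabbababbbaa$a  a
    5  aabbababbbaa$aaab  b
    6  abaabbababbbaa$aa  a
    7  ababbbaa$aaabaabb  b
    8  abbababbbaa$aaaba  a
    9  abbbaa$aaabaabbab  b
   10  baa$aaabaabbababb  b
   11  baabbababbbaa$aaa  a
   12  bababbbaa$aaabaab  b
   13  babbbaa$aaabaabba  a
   14  bbaa$aaabaabbabab  b
   15  bbababbbaa$aaabaa  a
   16  bbbaa$aaabaabbaba  a

aab$abababbababaa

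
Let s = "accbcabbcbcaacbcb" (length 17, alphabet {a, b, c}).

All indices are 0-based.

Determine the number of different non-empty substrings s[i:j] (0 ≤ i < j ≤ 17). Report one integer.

126

sorted suffixes:
  #0 SA[0]=11  'aacbcb'
  #1 SA[1]=5  'abbcbcaacbcb'
  #2 SA[2]=12  'acbcb'
  #3 SA[3]=0  'accbcabbcbcaacbcb'
  #4 SA[4]=16  'b'
  #5 SA[5]=6  'bbcbcaacbcb'
  #6 SA[6]=9  'bcaacbcb'
  #7 SA[7]=3  'bcabbcbcaacbcb'
  #8 SA[8]=14  'bcb'
  #9 SA[9]=7  'bcbcaacbcb'
  #10 SA[10]=10  'caacbcb'
  #11 SA[11]=4  'cabbcbcaacbcb'
  #12 SA[12]=15  'cb'
  #13 SA[13]=8  'cbcaacbcb'
  #14 SA[14]=2  'cbcabbcbcaacbcb'
  #15 SA[15]=13  'cbcb'
  #16 SA[16]=1  'ccbcabbcbcaacbcb'

SA = [11, 5, 12, 0, 16, 6, 9, 3, 14, 7, 10, 4, 15, 8, 2, 13, 1]
[i] adj suffixes → lcp
  [1] 11/5 → 1 ('a')
  [2] 5/12 → 1 ('a')
  [3] 12/0 → 2 ('ac')
  [4] 0/16 → 0 ('')
  [5] 16/6 → 1 ('b')
  [6] 6/9 → 1 ('b')
  [7] 9/3 → 3 ('bca')
  [8] 3/14 → 2 ('bc')
  [9] 14/7 → 3 ('bcb')
  [10] 7/10 → 0 ('')
  [11] 10/4 → 2 ('ca')
  [12] 4/15 → 1 ('c')
  [13] 15/8 → 2 ('cb')
  [14] 8/2 → 4 ('cbca')
  [15] 2/13 → 3 ('cbc')
  [16] 13/1 → 1 ('c')

n(n+1)/2 = 17·18/2 = 153
Σ LCP = 0 + 1 + 1 + 2 + 0 + 1 + 1 + 3 + 2 + 3 + 0 + 2 + 1 + 2 + 4 + 3 + 1 = 27
distinct = 153 − 27 = 126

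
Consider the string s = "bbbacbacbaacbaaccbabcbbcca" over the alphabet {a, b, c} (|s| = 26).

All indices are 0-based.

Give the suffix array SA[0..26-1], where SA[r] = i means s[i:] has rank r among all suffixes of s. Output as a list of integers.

[25, 9, 13, 18, 6, 10, 3, 14, 8, 12, 17, 5, 2, 1, 0, 21, 19, 22, 24, 7, 11, 16, 4, 20, 23, 15]

rank→(start, suffix):
  0 → (25, 'a')
  1 → (9, 'aacbaaccbabcbbcca')
  2 → (13, 'aaccbabcbbcca')
  3 → (18, 'abcbbcca')
  4 → (6, 'acbaacbaaccbabcbbcca')
  5 → (10, 'acbaaccbabcbbcca')
  6 → (3, 'acbacbaacbaaccbabcbbcca')
  7 → (14, 'accbabcbbcca')
  8 → (8, 'baacbaaccbabcbbcca')
  9 → (12, 'baaccbabcbbcca')
  10 → (17, 'babcbbcca')
  11 → (5, 'bacbaacbaaccbabcbbcca')
  12 → (2, 'bacbacbaacbaaccbabcbbcca')
  13 → (1, 'bbacbacbaacbaaccbabcbbcca')
  14 → (0, 'bbbacbacbaacbaaccbabcbbcca')
  15 → (21, 'bbcca')
  16 → (19, 'bcbbcca')
  17 → (22, 'bcca')
  18 → (24, 'ca')
  19 → (7, 'cbaacbaaccbabcbbcca')
  20 → (11, 'cbaaccbabcbbcca')
  21 → (16, 'cbabcbbcca')
  22 → (4, 'cbacbaacbaaccbabcbbcca')
  23 → (20, 'cbbcca')
  24 → (23, 'cca')
  25 → (15, 'ccbabcbbcca')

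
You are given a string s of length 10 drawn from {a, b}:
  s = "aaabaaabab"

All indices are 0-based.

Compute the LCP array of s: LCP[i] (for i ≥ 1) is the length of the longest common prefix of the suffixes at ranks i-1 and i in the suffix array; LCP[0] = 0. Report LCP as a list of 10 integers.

sorted suffixes:
  #0 SA[0]=0  'aaabaaabab'
  #1 SA[1]=4  'aaabab'
  #2 SA[2]=1  'aabaaabab'
  #3 SA[3]=5  'aabab'
  #4 SA[4]=8  'ab'
  #5 SA[5]=2  'abaaabab'
  #6 SA[6]=6  'abab'
  #7 SA[7]=9  'b'
  #8 SA[8]=3  'baaabab'
  #9 SA[9]=7  'bab'

SA = [0, 4, 1, 5, 8, 2, 6, 9, 3, 7]
i: (SA[i-1],SA[i]) lcp shared
  1: (0,4) 5 'aaaba'
  2: (4,1) 2 'aa'
  3: (1,5) 4 'aaba'
  4: (5,8) 1 'a'
  5: (8,2) 2 'ab'
  6: (2,6) 3 'aba'
  7: (6,9) 0 ''
  8: (9,3) 1 'b'
  9: (3,7) 2 'ba'

[0, 5, 2, 4, 1, 2, 3, 0, 1, 2]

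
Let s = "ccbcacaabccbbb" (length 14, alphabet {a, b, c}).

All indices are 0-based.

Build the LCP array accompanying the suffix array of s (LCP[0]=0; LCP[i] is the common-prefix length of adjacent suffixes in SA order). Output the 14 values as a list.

[0, 1, 1, 0, 1, 2, 1, 2, 0, 2, 1, 2, 1, 3]

rank→(start, suffix):
  0 → (6, 'aabccbbb')
  1 → (7, 'abccbbb')
  2 → (4, 'acaabccbbb')
  3 → (13, 'b')
  4 → (12, 'bb')
  5 → (11, 'bbb')
  6 → (2, 'bcacaabccbbb')
  7 → (8, 'bccbbb')
  8 → (5, 'caabccbbb')
  9 → (3, 'cacaabccbbb')
  10 → (10, 'cbbb')
  11 → (1, 'cbcacaabccbbb')
  12 → (9, 'ccbbb')
  13 → (0, 'ccbcacaabccbbb')

SA = [6, 7, 4, 13, 12, 11, 2, 8, 5, 3, 10, 1, 9, 0]
i: (SA[i-1],SA[i]) lcp shared
  1: (6,7) 1 'a'
  2: (7,4) 1 'a'
  3: (4,13) 0 ''
  4: (13,12) 1 'b'
  5: (12,11) 2 'bb'
  6: (11,2) 1 'b'
  7: (2,8) 2 'bc'
  8: (8,5) 0 ''
  9: (5,3) 2 'ca'
  10: (3,10) 1 'c'
  11: (10,1) 2 'cb'
  12: (1,9) 1 'c'
  13: (9,0) 3 'ccb'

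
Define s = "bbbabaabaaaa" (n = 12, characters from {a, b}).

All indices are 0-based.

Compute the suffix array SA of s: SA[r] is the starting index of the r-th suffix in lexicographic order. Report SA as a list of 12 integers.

rank→(start, suffix):
  0 → (11, 'a')
  1 → (10, 'aa')
  2 → (9, 'aaa')
  3 → (8, 'aaaa')
  4 → (5, 'aabaaaa')
  5 → (6, 'abaaaa')
  6 → (3, 'abaabaaaa')
  7 → (7, 'baaaa')
  8 → (4, 'baabaaaa')
  9 → (2, 'babaabaaaa')
  10 → (1, 'bbabaabaaaa')
  11 → (0, 'bbbabaabaaaa')

[11, 10, 9, 8, 5, 6, 3, 7, 4, 2, 1, 0]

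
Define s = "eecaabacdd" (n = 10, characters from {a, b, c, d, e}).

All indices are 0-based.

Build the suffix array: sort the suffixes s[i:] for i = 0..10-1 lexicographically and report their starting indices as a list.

[3, 4, 6, 5, 2, 7, 9, 8, 1, 0]

rank→(start, suffix):
  0 → (3, 'aabacdd')
  1 → (4, 'abacdd')
  2 → (6, 'acdd')
  3 → (5, 'bacdd')
  4 → (2, 'caabacdd')
  5 → (7, 'cdd')
  6 → (9, 'd')
  7 → (8, 'dd')
  8 → (1, 'ecaabacdd')
  9 → (0, 'eecaabacdd')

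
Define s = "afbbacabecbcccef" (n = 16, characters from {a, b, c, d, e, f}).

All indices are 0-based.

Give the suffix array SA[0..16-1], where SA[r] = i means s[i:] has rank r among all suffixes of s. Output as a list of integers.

[6, 4, 0, 3, 2, 10, 7, 5, 9, 11, 12, 13, 8, 14, 15, 1]

rank→(start, suffix):
  0 → (6, 'abecbcccef')
  1 → (4, 'acabecbcccef')
  2 → (0, 'afbbacabecbcccef')
  3 → (3, 'bacabecbcccef')
  4 → (2, 'bbacabecbcccef')
  5 → (10, 'bcccef')
  6 → (7, 'becbcccef')
  7 → (5, 'cabecbcccef')
  8 → (9, 'cbcccef')
  9 → (11, 'cccef')
  10 → (12, 'ccef')
  11 → (13, 'cef')
  12 → (8, 'ecbcccef')
  13 → (14, 'ef')
  14 → (15, 'f')
  15 → (1, 'fbbacabecbcccef')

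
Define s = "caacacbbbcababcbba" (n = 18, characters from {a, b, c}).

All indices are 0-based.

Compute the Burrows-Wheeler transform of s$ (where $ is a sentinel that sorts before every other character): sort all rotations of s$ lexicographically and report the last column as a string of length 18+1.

rank  rotation             last
    0  $caacacbbbcababcbba  a
    1  a$caacacbbbcababcbb  b
    2  aacacbbbcababcbba$c  c
    3  ababcbba$caacacbbbc  c
    4  abcbba$caacacbbbcab  b
    5  acacbbbcababcbba$ca  a
    6  acbbbcababcbba$caac  c
    7  ba$caacacbbbcababcb  b
    8  babcbba$caacacbbbca  a
    9  bba$caacacbbbcababc  c
   10  bbbcababcbba$caacac  c
   11  bbcababcbba$caacacb  b
   12  bcababcbba$caacacbb  b
   13  bcbba$caacacbbbcaba  a
   14  caacacbbbcababcbba$  $
   15  cababcbba$caacacbbb  b
   16  cacbbbcababcbba$caa  a
   17  cbba$caacacbbbcabab  b
   18  cbbbcababcbba$caaca  a

abccbacbaccbba$baba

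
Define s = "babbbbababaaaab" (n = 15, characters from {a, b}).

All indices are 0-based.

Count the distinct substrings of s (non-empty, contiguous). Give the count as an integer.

91

sorted suffixes:
  #0 SA[0]=10  'aaaab'
  #1 SA[1]=11  'aaab'
  #2 SA[2]=12  'aab'
  #3 SA[3]=13  'ab'
  #4 SA[4]=8  'abaaaab'
  #5 SA[5]=6  'ababaaaab'
  #6 SA[6]=1  'abbbbababaaaab'
  #7 SA[7]=14  'b'
  #8 SA[8]=9  'baaaab'
  #9 SA[9]=7  'babaaaab'
  #10 SA[10]=5  'bababaaaab'
  #11 SA[11]=0  'babbbbababaaaab'
  #12 SA[12]=4  'bbababaaaab'
  #13 SA[13]=3  'bbbababaaaab'
  #14 SA[14]=2  'bbbbababaaaab'

SA = [10, 11, 12, 13, 8, 6, 1, 14, 9, 7, 5, 0, 4, 3, 2]
i: (SA[i-1],SA[i]) lcp shared
  1: (10,11) 3 'aaa'
  2: (11,12) 2 'aa'
  3: (12,13) 1 'a'
  4: (13,8) 2 'ab'
  5: (8,6) 3 'aba'
  6: (6,1) 2 'ab'
  7: (1,14) 0 ''
  8: (14,9) 1 'b'
  9: (9,7) 2 'ba'
  10: (7,5) 4 'baba'
  11: (5,0) 3 'bab'
  12: (0,4) 1 'b'
  13: (4,3) 2 'bb'
  14: (3,2) 3 'bbb'

n(n+1)/2 = 15·16/2 = 120
Σ LCP = 0 + 3 + 2 + 1 + 2 + 3 + 2 + 0 + 1 + 2 + 4 + 3 + 1 + 2 + 3 = 29
distinct = 120 − 29 = 91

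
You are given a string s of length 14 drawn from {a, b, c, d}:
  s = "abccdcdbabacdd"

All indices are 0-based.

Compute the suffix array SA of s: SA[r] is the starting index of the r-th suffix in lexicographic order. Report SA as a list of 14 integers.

[8, 0, 10, 7, 9, 1, 2, 5, 3, 11, 13, 6, 4, 12]

sorted suffixes:
  #0 SA[0]=8  'abacdd'
  #1 SA[1]=0  'abccdcdbabacdd'
  #2 SA[2]=10  'acdd'
  #3 SA[3]=7  'babacdd'
  #4 SA[4]=9  'bacdd'
  #5 SA[5]=1  'bccdcdbabacdd'
  #6 SA[6]=2  'ccdcdbabacdd'
  #7 SA[7]=5  'cdbabacdd'
  #8 SA[8]=3  'cdcdbabacdd'
  #9 SA[9]=11  'cdd'
  #10 SA[10]=13  'd'
  #11 SA[11]=6  'dbabacdd'
  #12 SA[12]=4  'dcdbabacdd'
  #13 SA[13]=12  'dd'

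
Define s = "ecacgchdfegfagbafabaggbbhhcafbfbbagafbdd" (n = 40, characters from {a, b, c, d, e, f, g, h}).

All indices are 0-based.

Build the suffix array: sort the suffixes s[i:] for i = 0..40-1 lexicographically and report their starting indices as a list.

rank | idx | suffix
   0 |  17 | abaggbbhhcafbfbbagafbdd
   1 |   2 | acgchdfegfagbafabaggbbhhcafbfbbagafbdd
   2 |  15 | afabaggbbhhcafbfbbagafbdd
   3 |  35 | afbdd
   4 |  27 | afbfbbagafbdd
   5 |  33 | agafbdd
   6 |  12 | agbafabaggbbhhcafbfbbagafbdd
   7 |  19 | aggbbhhcafbfbbagafbdd
   8 |  14 | bafabaggbbhhcafbfbbagafbdd
   9 |  32 | bagafbdd
  10 |  18 | baggbbhhcafbfbbagafbdd
  11 |  31 | bbagafbdd
  12 |  22 | bbhhcafbfbbagafbdd
  13 |  37 | bdd
  14 |  29 | bfbbagafbdd
  15 |  23 | bhhcafbfbbagafbdd
  16 |   1 | cacgchdfegfagbafabaggbbhhcafbfbbagafbdd
  17 |  26 | cafbfbbagafbdd
  18 |   3 | cgchdfegfagbafabaggbbhhcafbfbbagafbdd
  19 |   5 | chdfegfagbafabaggbbhhcafbfbbagafbdd
  20 |  39 | d
  21 |  38 | dd
  22 |   7 | dfegfagbafabaggbbhhcafbfbbagafbdd
  23 |   0 | ecacgchdfegfagbafabaggbbhhcafbfbbagafbdd
  24 |   9 | egfagbafabaggbbhhcafbfbbagafbdd
  25 |  16 | fabaggbbhhcafbfbbagafbdd
  26 |  11 | fagbafabaggbbhhcafbfbbagafbdd
  27 |  30 | fbbagafbdd
  28 |  36 | fbdd
  29 |  28 | fbfbbagafbdd
  30 |   8 | fegfagbafabaggbbhhcafbfbbagafbdd
  31 |  34 | gafbdd
  32 |  13 | gbafabaggbbhhcafbfbbagafbdd
  33 |  21 | gbbhhcafbfbbagafbdd
  34 |   4 | gchdfegfagbafabaggbbhhcafbfbbagafbdd
  35 |  10 | gfagbafabaggbbhhcafbfbbagafbdd
  36 |  20 | ggbbhhcafbfbbagafbdd
  37 |  25 | hcafbfbbagafbdd
  38 |   6 | hdfegfagbafabaggbbhhcafbfbbagafbdd
  39 |  24 | hhcafbfbbagafbdd

[17, 2, 15, 35, 27, 33, 12, 19, 14, 32, 18, 31, 22, 37, 29, 23, 1, 26, 3, 5, 39, 38, 7, 0, 9, 16, 11, 30, 36, 28, 8, 34, 13, 21, 4, 10, 20, 25, 6, 24]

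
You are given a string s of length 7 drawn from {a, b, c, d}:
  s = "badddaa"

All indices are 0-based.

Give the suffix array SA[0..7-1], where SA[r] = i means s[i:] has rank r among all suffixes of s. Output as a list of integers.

sorted suffixes:
  #0 SA[0]=6  'a'
  #1 SA[1]=5  'aa'
  #2 SA[2]=1  'adddaa'
  #3 SA[3]=0  'badddaa'
  #4 SA[4]=4  'daa'
  #5 SA[5]=3  'ddaa'
  #6 SA[6]=2  'dddaa'

[6, 5, 1, 0, 4, 3, 2]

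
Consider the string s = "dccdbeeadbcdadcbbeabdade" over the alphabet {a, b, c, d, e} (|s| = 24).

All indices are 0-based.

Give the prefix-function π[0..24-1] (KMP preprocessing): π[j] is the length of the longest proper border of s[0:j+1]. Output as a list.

[0, 0, 0, 1, 0, 0, 0, 0, 1, 0, 0, 1, 0, 1, 2, 0, 0, 0, 0, 0, 1, 0, 1, 0]

π[0] = 0
j=1 s[j]='c': π[1]=0 (border '')
j=2 s[j]='c': π[2]=0 (border '')
j=3 s[j]='d': π[3]=1 (border 'd')
j=4 s[j]='b': k: 1→0; π[4]=0 (border '')
j=5 s[j]='e': π[5]=0 (border '')
j=6 s[j]='e': π[6]=0 (border '')
j=7 s[j]='a': π[7]=0 (border '')
j=8 s[j]='d': π[8]=1 (border 'd')
j=9 s[j]='b': k: 1→0; π[9]=0 (border '')
j=10 s[j]='c': π[10]=0 (border '')
j=11 s[j]='d': π[11]=1 (border 'd')
j=12 s[j]='a': k: 1→0; π[12]=0 (border '')
j=13 s[j]='d': π[13]=1 (border 'd')
j=14 s[j]='c': π[14]=2 (border 'dc')
j=15 s[j]='b': k: 2→0; π[15]=0 (border '')
j=16 s[j]='b': π[16]=0 (border '')
j=17 s[j]='e': π[17]=0 (border '')
j=18 s[j]='a': π[18]=0 (border '')
j=19 s[j]='b': π[19]=0 (border '')
j=20 s[j]='d': π[20]=1 (border 'd')
j=21 s[j]='a': k: 1→0; π[21]=0 (border '')
j=22 s[j]='d': π[22]=1 (border 'd')
j=23 s[j]='e': k: 1→0; π[23]=0 (border '')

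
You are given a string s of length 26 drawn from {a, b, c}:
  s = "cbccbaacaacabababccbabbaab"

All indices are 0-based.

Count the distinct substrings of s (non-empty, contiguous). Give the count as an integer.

298

rank→(start, suffix):
  0 → (23, 'aab')
  1 → (5, 'aacaacabababccbabbaab')
  2 → (8, 'aacabababccbabbaab')
  3 → (24, 'ab')
  4 → (11, 'abababccbabbaab')
  5 → (13, 'ababccbabbaab')
  6 → (20, 'abbaab')
  7 → (15, 'abccbabbaab')
  8 → (6, 'acaacabababccbabbaab')
  9 → (9, 'acabababccbabbaab')
  10 → (25, 'b')
  11 → (22, 'baab')
  12 → (4, 'baacaacabababccbabbaab')
  13 → (12, 'bababccbabbaab')
  14 → (19, 'babbaab')
  15 → (14, 'babccbabbaab')
  16 → (21, 'bbaab')
  17 → (1, 'bccbaacaacabababccbabbaab')
  18 → (16, 'bccbabbaab')
  19 → (7, 'caacabababccbabbaab')
  20 → (10, 'cabababccbabbaab')
  21 → (3, 'cbaacaacabababccbabbaab')
  22 → (18, 'cbabbaab')
  23 → (0, 'cbccbaacaacabababccbabbaab')
  24 → (2, 'ccbaacaacabababccbabbaab')
  25 → (17, 'ccbabbaab')

SA = [23, 5, 8, 24, 11, 13, 20, 15, 6, 9, 25, 22, 4, 12, 19, 14, 21, 1, 16, 7, 10, 3, 18, 0, 2, 17]
rank  pair      lcp
   1  s[23:],s[5:]  2  'aa'
   2  s[5:],s[8:]  4  'aaca'
   3  s[8:],s[24:]  1  'a'
   4  s[24:],s[11:]  2  'ab'
   5  s[11:],s[13:]  4  'abab'
   6  s[13:],s[20:]  2  'ab'
   7  s[20:],s[15:]  2  'ab'
   8  s[15:],s[6:]  1  'a'
   9  s[6:],s[9:]  3  'aca'
  10  s[9:],s[25:]  0  ''
  11  s[25:],s[22:]  1  'b'
  12  s[22:],s[4:]  3  'baa'
  13  s[4:],s[12:]  2  'ba'
  14  s[12:],s[19:]  3  'bab'
  15  s[19:],s[14:]  3  'bab'
  16  s[14:],s[21:]  1  'b'
  17  s[21:],s[1:]  1  'b'
  18  s[1:],s[16:]  5  'bccba'
  19  s[16:],s[7:]  0  ''
  20  s[7:],s[10:]  2  'ca'
  21  s[10:],s[3:]  1  'c'
  22  s[3:],s[18:]  3  'cba'
  23  s[18:],s[0:]  2  'cb'
  24  s[0:],s[2:]  1  'c'
  25  s[2:],s[17:]  4  'ccba'

n(n+1)/2 = 26·27/2 = 351
Σ LCP = 0 + 2 + 4 + 1 + 2 + 4 + 2 + 2 + 1 + 3 + 0 + 1 + 3 + 2 + 3 + 3 + 1 + 1 + 5 + 0 + 2 + 1 + 3 + 2 + 1 + 4 = 53
distinct = 351 − 53 = 298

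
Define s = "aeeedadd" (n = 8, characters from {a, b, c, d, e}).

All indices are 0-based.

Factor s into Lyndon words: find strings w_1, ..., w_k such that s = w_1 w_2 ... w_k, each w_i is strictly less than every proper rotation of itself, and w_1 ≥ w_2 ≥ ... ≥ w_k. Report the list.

emit factor 1: 'aeeed' (i=0, period=5)
emit factor 2: 'add' (i=5, period=3)

["aeeed", "add"]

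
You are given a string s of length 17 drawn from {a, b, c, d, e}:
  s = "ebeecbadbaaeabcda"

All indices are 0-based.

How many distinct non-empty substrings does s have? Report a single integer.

rank | idx | suffix
   0 |  16 | a
   1 |   9 | aaeabcda
   2 |  12 | abcda
   3 |   6 | adbaaeabcda
   4 |  10 | aeabcda
   5 |   8 | baaeabcda
   6 |   5 | badbaaeabcda
   7 |  13 | bcda
   8 |   1 | beecbadbaaeabcda
   9 |   4 | cbadbaaeabcda
  10 |  14 | cda
  11 |  15 | da
  12 |   7 | dbaaeabcda
  13 |  11 | eabcda
  14 |   0 | ebeecbadbaaeabcda
  15 |   3 | ecbadbaaeabcda
  16 |   2 | eecbadbaaeabcda

SA = [16, 9, 12, 6, 10, 8, 5, 13, 1, 4, 14, 15, 7, 11, 0, 3, 2]
[i] adj suffixes → lcp
  [1] 16/9 → 1 ('a')
  [2] 9/12 → 1 ('a')
  [3] 12/6 → 1 ('a')
  [4] 6/10 → 1 ('a')
  [5] 10/8 → 0 ('')
  [6] 8/5 → 2 ('ba')
  [7] 5/13 → 1 ('b')
  [8] 13/1 → 1 ('b')
  [9] 1/4 → 0 ('')
  [10] 4/14 → 1 ('c')
  [11] 14/15 → 0 ('')
  [12] 15/7 → 1 ('d')
  [13] 7/11 → 0 ('')
  [14] 11/0 → 1 ('e')
  [15] 0/3 → 1 ('e')
  [16] 3/2 → 1 ('e')

n(n+1)/2 = 17·18/2 = 153
Σ LCP = 0 + 1 + 1 + 1 + 1 + 0 + 2 + 1 + 1 + 0 + 1 + 0 + 1 + 0 + 1 + 1 + 1 = 13
distinct = 153 − 13 = 140

140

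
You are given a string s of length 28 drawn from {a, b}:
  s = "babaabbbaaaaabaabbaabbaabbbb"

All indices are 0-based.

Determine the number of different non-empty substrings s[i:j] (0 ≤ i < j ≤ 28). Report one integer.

sorted suffixes:
  #0 SA[0]=8  'aaaaabaabbaabbaabbbb'
  #1 SA[1]=9  'aaaabaabbaabbaabbbb'
  #2 SA[2]=10  'aaabaabbaabbaabbbb'
  #3 SA[3]=11  'aabaabbaabbaabbbb'
  #4 SA[4]=14  'aabbaabbaabbbb'
  #5 SA[5]=18  'aabbaabbbb'
  #6 SA[6]=3  'aabbbaaaaabaabbaabbaabbbb'
  #7 SA[7]=22  'aabbbb'
  #8 SA[8]=12  'abaabbaabbaabbbb'
  #9 SA[9]=1  'abaabbbaaaaabaabbaabbaabbbb'
  #10 SA[10]=15  'abbaabbaabbbb'
  #11 SA[11]=19  'abbaabbbb'
  #12 SA[12]=4  'abbbaaaaabaabbaabbaabbbb'
  #13 SA[13]=23  'abbbb'
  #14 SA[14]=27  'b'
  #15 SA[15]=7  'baaaaabaabbaabbaabbbb'
  #16 SA[16]=13  'baabbaabbaabbbb'
  #17 SA[17]=17  'baabbaabbbb'
  #18 SA[18]=2  'baabbbaaaaabaabbaabbaabbbb'
  #19 SA[19]=21  'baabbbb'
  #20 SA[20]=0  'babaabbbaaaaabaabbaabbaabbbb'
  #21 SA[21]=26  'bb'
  #22 SA[22]=6  'bbaaaaabaabbaabbaabbbb'
  #23 SA[23]=16  'bbaabbaabbbb'
  #24 SA[24]=20  'bbaabbbb'
  #25 SA[25]=25  'bbb'
  #26 SA[26]=5  'bbbaaaaabaabbaabbaabbbb'
  #27 SA[27]=24  'bbbb'

SA = [8, 9, 10, 11, 14, 18, 3, 22, 12, 1, 15, 19, 4, 23, 27, 7, 13, 17, 2, 21, 0, 26, 6, 16, 20, 25, 5, 24]
[i] adj suffixes → lcp
  [1] 8/9 → 4 ('aaaa')
  [2] 9/10 → 3 ('aaa')
  [3] 10/11 → 2 ('aa')
  [4] 11/14 → 3 ('aab')
  [5] 14/18 → 8 ('aabbaabb')
  [6] 18/3 → 4 ('aabb')
  [7] 3/22 → 5 ('aabbb')
  [8] 22/12 → 1 ('a')
  [9] 12/1 → 6 ('abaabb')
  [10] 1/15 → 2 ('ab')
  [11] 15/19 → 7 ('abbaabb')
  [12] 19/4 → 3 ('abb')
  [13] 4/23 → 4 ('abbb')
  [14] 23/27 → 0 ('')
  [15] 27/7 → 1 ('b')
  [16] 7/13 → 3 ('baa')
  [17] 13/17 → 9 ('baabbaabb')
  [18] 17/2 → 5 ('baabb')
  [19] 2/21 → 6 ('baabbb')
  [20] 21/0 → 2 ('ba')
  [21] 0/26 → 1 ('b')
  [22] 26/6 → 2 ('bb')
  [23] 6/16 → 4 ('bbaa')
  [24] 16/20 → 6 ('bbaabb')
  [25] 20/25 → 2 ('bb')
  [26] 25/5 → 3 ('bbb')
  [27] 5/24 → 3 ('bbb')

n(n+1)/2 = 28·29/2 = 406
Σ LCP = 0 + 4 + 3 + 2 + 3 + 8 + 4 + 5 + 1 + 6 + 2 + 7 + 3 + 4 + 0 + 1 + 3 + 9 + 5 + 6 + 2 + 1 + 2 + 4 + 6 + 2 + 3 + 3 = 99
distinct = 406 − 99 = 307

307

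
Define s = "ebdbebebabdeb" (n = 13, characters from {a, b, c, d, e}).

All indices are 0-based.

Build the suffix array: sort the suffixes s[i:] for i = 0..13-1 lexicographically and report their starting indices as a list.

rank→(start, suffix):
  0 → (8, 'abdeb')
  1 → (12, 'b')
  2 → (7, 'babdeb')
  3 → (1, 'bdbebebabdeb')
  4 → (9, 'bdeb')
  5 → (5, 'bebabdeb')
  6 → (3, 'bebebabdeb')
  7 → (2, 'dbebebabdeb')
  8 → (10, 'deb')
  9 → (11, 'eb')
  10 → (6, 'ebabdeb')
  11 → (0, 'ebdbebebabdeb')
  12 → (4, 'ebebabdeb')

[8, 12, 7, 1, 9, 5, 3, 2, 10, 11, 6, 0, 4]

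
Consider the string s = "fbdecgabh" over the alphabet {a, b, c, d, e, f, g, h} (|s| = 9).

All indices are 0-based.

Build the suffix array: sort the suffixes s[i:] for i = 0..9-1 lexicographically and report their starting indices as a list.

[6, 1, 7, 4, 2, 3, 0, 5, 8]

rank | idx | suffix
   0 |   6 | abh
   1 |   1 | bdecgabh
   2 |   7 | bh
   3 |   4 | cgabh
   4 |   2 | decgabh
   5 |   3 | ecgabh
   6 |   0 | fbdecgabh
   7 |   5 | gabh
   8 |   8 | h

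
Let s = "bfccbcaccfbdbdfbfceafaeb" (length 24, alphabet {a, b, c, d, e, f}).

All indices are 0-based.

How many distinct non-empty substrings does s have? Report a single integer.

276

sorted suffixes:
  #0 SA[0]=6  'accfbdbdfbfceafaeb'
  #1 SA[1]=21  'aeb'
  #2 SA[2]=19  'afaeb'
  #3 SA[3]=23  'b'
  #4 SA[4]=4  'bcaccfbdbdfbfceafaeb'
  #5 SA[5]=10  'bdbdfbfceafaeb'
  #6 SA[6]=12  'bdfbfceafaeb'
  #7 SA[7]=0  'bfccbcaccfbdbdfbfceafaeb'
  #8 SA[8]=15  'bfceafaeb'
  #9 SA[9]=5  'caccfbdbdfbfceafaeb'
  #10 SA[10]=3  'cbcaccfbdbdfbfceafaeb'
  #11 SA[11]=2  'ccbcaccfbdbdfbfceafaeb'
  #12 SA[12]=7  'ccfbdbdfbfceafaeb'
  #13 SA[13]=17  'ceafaeb'
  #14 SA[14]=8  'cfbdbdfbfceafaeb'
  #15 SA[15]=11  'dbdfbfceafaeb'
  #16 SA[16]=13  'dfbfceafaeb'
  #17 SA[17]=18  'eafaeb'
  #18 SA[18]=22  'eb'
  #19 SA[19]=20  'faeb'
  #20 SA[20]=9  'fbdbdfbfceafaeb'
  #21 SA[21]=14  'fbfceafaeb'
  #22 SA[22]=1  'fccbcaccfbdbdfbfceafaeb'
  #23 SA[23]=16  'fceafaeb'

SA = [6, 21, 19, 23, 4, 10, 12, 0, 15, 5, 3, 2, 7, 17, 8, 11, 13, 18, 22, 20, 9, 14, 1, 16]
i: (SA[i-1],SA[i]) lcp shared
  1: (6,21) 1 'a'
  2: (21,19) 1 'a'
  3: (19,23) 0 ''
  4: (23,4) 1 'b'
  5: (4,10) 1 'b'
  6: (10,12) 2 'bd'
  7: (12,0) 1 'b'
  8: (0,15) 3 'bfc'
  9: (15,5) 0 ''
  10: (5,3) 1 'c'
  11: (3,2) 1 'c'
  12: (2,7) 2 'cc'
  13: (7,17) 1 'c'
  14: (17,8) 1 'c'
  15: (8,11) 0 ''
  16: (11,13) 1 'd'
  17: (13,18) 0 ''
  18: (18,22) 1 'e'
  19: (22,20) 0 ''
  20: (20,9) 1 'f'
  21: (9,14) 2 'fb'
  22: (14,1) 1 'f'
  23: (1,16) 2 'fc'

n(n+1)/2 = 24·25/2 = 300
Σ LCP = 0 + 1 + 1 + 0 + 1 + 1 + 2 + 1 + 3 + 0 + 1 + 1 + 2 + 1 + 1 + 0 + 1 + 0 + 1 + 0 + 1 + 2 + 1 + 2 = 24
distinct = 300 − 24 = 276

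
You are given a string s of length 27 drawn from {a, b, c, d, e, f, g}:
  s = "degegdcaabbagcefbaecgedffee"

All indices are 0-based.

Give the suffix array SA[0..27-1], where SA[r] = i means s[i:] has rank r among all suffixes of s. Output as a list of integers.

[7, 8, 17, 11, 16, 10, 9, 6, 13, 19, 5, 0, 22, 26, 18, 21, 25, 14, 3, 1, 15, 24, 23, 12, 4, 20, 2]

sorted suffixes:
  #0 SA[0]=7  'aabbagcefbaecgedffee'
  #1 SA[1]=8  'abbagcefbaecgedffee'
  #2 SA[2]=17  'aecgedffee'
  #3 SA[3]=11  'agcefbaecgedffee'
  #4 SA[4]=16  'baecgedffee'
  #5 SA[5]=10  'bagcefbaecgedffee'
  #6 SA[6]=9  'bbagcefbaecgedffee'
  #7 SA[7]=6  'caabbagcefbaecgedffee'
  #8 SA[8]=13  'cefbaecgedffee'
  #9 SA[9]=19  'cgedffee'
  #10 SA[10]=5  'dcaabbagcefbaecgedffee'
  #11 SA[11]=0  'degegdcaabbagcefbaecgedffee'
  #12 SA[12]=22  'dffee'
  #13 SA[13]=26  'e'
  #14 SA[14]=18  'ecgedffee'
  #15 SA[15]=21  'edffee'
  #16 SA[16]=25  'ee'
  #17 SA[17]=14  'efbaecgedffee'
  #18 SA[18]=3  'egdcaabbagcefbaecgedffee'
  #19 SA[19]=1  'egegdcaabbagcefbaecgedffee'
  #20 SA[20]=15  'fbaecgedffee'
  #21 SA[21]=24  'fee'
  #22 SA[22]=23  'ffee'
  #23 SA[23]=12  'gcefbaecgedffee'
  #24 SA[24]=4  'gdcaabbagcefbaecgedffee'
  #25 SA[25]=20  'gedffee'
  #26 SA[26]=2  'gegdcaabbagcefbaecgedffee'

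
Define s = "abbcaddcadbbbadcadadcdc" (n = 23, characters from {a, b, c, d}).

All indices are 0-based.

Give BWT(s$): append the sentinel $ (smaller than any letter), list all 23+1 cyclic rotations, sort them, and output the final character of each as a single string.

c$ccbdcbbdabdddbdaacadaa

rank  rotation                  last
    0  $abbcaddcadbbbadcadadcdc  c
    1  abbcaddcadbbbadcadadcdc$  $
    2  adadcdc$abbcaddcadbbbadc  c
    3  adbbbadcadadcdc$abbcaddc  c
    4  adcadadcdc$abbcaddcadbbb  b
    5  adcdc$abbcaddcadbbbadcad  d
    6  addcadbbbadcadadcdc$abbc  c
    7  badcadadcdc$abbcaddcadbb  b
    8  bbadcadadcdc$abbcaddcadb  b
    9  bbbadcadadcdc$abbcaddcad  d
   10  bbcaddcadbbbadcadadcdc$a  a
   11  bcaddcadbbbadcadadcdc$ab  b
   12  c$abbcaddcadbbbadcadadcd  d
   13  cadadcdc$abbcaddcadbbbad  d
   14  cadbbbadcadadcdc$abbcadd  d
   15  caddcadbbbadcadadcdc$abb  b
   16  cdc$abbcaddcadbbbadcadad  d
   17  dadcdc$abbcaddcadbbbadca  a
   18  dbbbadcadadcdc$abbcaddca  a
   19  dc$abbcaddcadbbbadcadadc  c
   20  dcadadcdc$abbcaddcadbbba  a
   21  dcadbbbadcadadcdc$abbcad  d
   22  dcdc$abbcaddcadbbbadcada  a
   23  ddcadbbbadcadadcdc$abbca  a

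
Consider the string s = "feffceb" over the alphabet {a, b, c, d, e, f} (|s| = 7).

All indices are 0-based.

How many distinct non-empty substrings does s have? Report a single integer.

rank | idx | suffix
   0 |   6 | b
   1 |   4 | ceb
   2 |   5 | eb
   3 |   1 | effceb
   4 |   3 | fceb
   5 |   0 | feffceb
   6 |   2 | ffceb

SA = [6, 4, 5, 1, 3, 0, 2]
[i] adj suffixes → lcp
  [1] 6/4 → 0 ('')
  [2] 4/5 → 0 ('')
  [3] 5/1 → 1 ('e')
  [4] 1/3 → 0 ('')
  [5] 3/0 → 1 ('f')
  [6] 0/2 → 1 ('f')

n(n+1)/2 = 7·8/2 = 28
Σ LCP = 0 + 0 + 0 + 1 + 0 + 1 + 1 = 3
distinct = 28 − 3 = 25

25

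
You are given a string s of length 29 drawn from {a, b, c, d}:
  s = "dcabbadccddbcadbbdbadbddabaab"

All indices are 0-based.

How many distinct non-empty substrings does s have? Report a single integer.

sorted suffixes:
  #0 SA[0]=26  'aab'
  #1 SA[1]=27  'ab'
  #2 SA[2]=24  'abaab'
  #3 SA[3]=2  'abbadccddbcadbbdbadbddabaab'
  #4 SA[4]=13  'adbbdbadbddabaab'
  #5 SA[5]=19  'adbddabaab'
  #6 SA[6]=5  'adccddbcadbbdbadbddabaab'
  #7 SA[7]=28  'b'
  #8 SA[8]=25  'baab'
  #9 SA[9]=18  'badbddabaab'
  #10 SA[10]=4  'badccddbcadbbdbadbddabaab'
  #11 SA[11]=3  'bbadccddbcadbbdbadbddabaab'
  #12 SA[12]=15  'bbdbadbddabaab'
  #13 SA[13]=11  'bcadbbdbadbddabaab'
  #14 SA[14]=16  'bdbadbddabaab'
  #15 SA[15]=21  'bddabaab'
  #16 SA[16]=1  'cabbadccddbcadbbdbadbddabaab'
  #17 SA[17]=12  'cadbbdbadbddabaab'
  #18 SA[18]=7  'ccddbcadbbdbadbddabaab'
  #19 SA[19]=8  'cddbcadbbdbadbddabaab'
  #20 SA[20]=23  'dabaab'
  #21 SA[21]=17  'dbadbddabaab'
  #22 SA[22]=14  'dbbdbadbddabaab'
  #23 SA[23]=10  'dbcadbbdbadbddabaab'
  #24 SA[24]=20  'dbddabaab'
  #25 SA[25]=0  'dcabbadccddbcadbbdbadbddabaab'
  #26 SA[26]=6  'dccddbcadbbdbadbddabaab'
  #27 SA[27]=22  'ddabaab'
  #28 SA[28]=9  'ddbcadbbdbadbddabaab'

SA = [26, 27, 24, 2, 13, 19, 5, 28, 25, 18, 4, 3, 15, 11, 16, 21, 1, 12, 7, 8, 23, 17, 14, 10, 20, 0, 6, 22, 9]
i: (SA[i-1],SA[i]) lcp shared
  1: (26,27) 1 'a'
  2: (27,24) 2 'ab'
  3: (24,2) 2 'ab'
  4: (2,13) 1 'a'
  5: (13,19) 3 'adb'
  6: (19,5) 2 'ad'
  7: (5,28) 0 ''
  8: (28,25) 1 'b'
  9: (25,18) 2 'ba'
  10: (18,4) 3 'bad'
  11: (4,3) 1 'b'
  12: (3,15) 2 'bb'
  13: (15,11) 1 'b'
  14: (11,16) 1 'b'
  15: (16,21) 2 'bd'
  16: (21,1) 0 ''
  17: (1,12) 2 'ca'
  18: (12,7) 1 'c'
  19: (7,8) 1 'c'
  20: (8,23) 0 ''
  21: (23,17) 1 'd'
  22: (17,14) 2 'db'
  23: (14,10) 2 'db'
  24: (10,20) 2 'db'
  25: (20,0) 1 'd'
  26: (0,6) 2 'dc'
  27: (6,22) 1 'd'
  28: (22,9) 2 'dd'

n(n+1)/2 = 29·30/2 = 435
Σ LCP = 0 + 1 + 2 + 2 + 1 + 3 + 2 + 0 + 1 + 2 + 3 + 1 + 2 + 1 + 1 + 2 + 0 + 2 + 1 + 1 + 0 + 1 + 2 + 2 + 2 + 1 + 2 + 1 + 2 = 41
distinct = 435 − 41 = 394

394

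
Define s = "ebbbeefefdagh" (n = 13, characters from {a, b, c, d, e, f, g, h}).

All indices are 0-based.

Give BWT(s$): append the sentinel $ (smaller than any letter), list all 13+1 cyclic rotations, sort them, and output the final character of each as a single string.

hdebbf$bfeeeag

rank  rotation        last
    0  $ebbbeefefdagh  h
    1  agh$ebbbeefefd  d
    2  bbbeefefdagh$e  e
    3  bbeefefdagh$eb  b
    4  beefefdagh$ebb  b
    5  dagh$ebbbeefef  f
    6  ebbbeefefdagh$  $
    7  eefefdagh$ebbb  b
    8  efdagh$ebbbeef  f
    9  efefdagh$ebbbe  e
   10  fdagh$ebbbeefe  e
   11  fefdagh$ebbbee  e
   12  gh$ebbbeefefda  a
   13  h$ebbbeefefdag  g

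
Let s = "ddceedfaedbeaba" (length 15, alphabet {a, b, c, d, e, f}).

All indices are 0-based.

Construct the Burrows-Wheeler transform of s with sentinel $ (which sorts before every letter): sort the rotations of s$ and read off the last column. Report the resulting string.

rank  rotation          last
    0  $ddceedfaedbeaba  a
    1  a$ddceedfaedbeab  b
    2  aba$ddceedfaedbe  e
    3  aedbeaba$ddceedf  f
    4  ba$ddceedfaedbea  a
    5  beaba$ddceedfaed  d
    6  ceedfaedbeaba$dd  d
    7  dbeaba$ddceedfae  e
    8  dceedfaedbeaba$d  d
    9  ddceedfaedbeaba$  $
   10  dfaedbeaba$ddcee  e
   11  eaba$ddceedfaedb  b
   12  edbeaba$ddceedfa  a
   13  edfaedbeaba$ddce  e
   14  eedfaedbeaba$ddc  c
   15  faedbeaba$ddceed  d

abefadded$ebaecd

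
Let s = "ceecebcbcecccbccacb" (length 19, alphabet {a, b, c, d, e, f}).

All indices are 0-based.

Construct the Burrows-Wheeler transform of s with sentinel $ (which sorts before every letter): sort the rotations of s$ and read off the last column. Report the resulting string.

rank  rotation              last
    0  $ceecebcbcecccbccacb  b
    1  acb$ceecebcbcecccbcc  c
    2  b$ceecebcbcecccbccac  c
    3  bcbcecccbccacb$ceece  e
    4  bccacb$ceecebcbceccc  c
    5  bcecccbccacb$ceecebc  c
    6  cacb$ceecebcbcecccbc  c
    7  cb$ceecebcbcecccbcca  a
    8  cbccacb$ceecebcbcecc  c
    9  cbcecccbccacb$ceeceb  b
   10  ccacb$ceecebcbcecccb  b
   11  ccbccacb$ceecebcbcec  c
   12  cccbccacb$ceecebcbce  e
   13  cebcbcecccbccacb$cee  e
   14  cecccbccacb$ceecebcb  b
   15  ceecebcbcecccbccacb$  $
   16  ebcbcecccbccacb$ceec  c
   17  ecccbccacb$ceecebcbc  c
   18  ecebcbcecccbccacb$ce  e
   19  eecebcbcecccbccacb$c  c

bccecccacbbceeb$ccec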